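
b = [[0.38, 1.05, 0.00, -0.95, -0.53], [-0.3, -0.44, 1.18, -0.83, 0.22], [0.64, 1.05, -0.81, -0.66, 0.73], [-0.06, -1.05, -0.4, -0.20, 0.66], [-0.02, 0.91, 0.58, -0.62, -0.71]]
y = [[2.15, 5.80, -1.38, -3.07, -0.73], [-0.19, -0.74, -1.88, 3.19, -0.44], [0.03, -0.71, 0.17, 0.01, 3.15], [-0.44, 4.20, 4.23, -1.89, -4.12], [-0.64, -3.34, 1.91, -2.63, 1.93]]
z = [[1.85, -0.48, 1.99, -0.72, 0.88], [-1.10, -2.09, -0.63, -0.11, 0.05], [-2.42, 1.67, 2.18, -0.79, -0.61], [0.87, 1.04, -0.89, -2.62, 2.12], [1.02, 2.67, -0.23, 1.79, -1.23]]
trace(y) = 1.62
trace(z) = -1.91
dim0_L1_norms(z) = [7.26, 7.95, 5.92, 6.03, 4.89]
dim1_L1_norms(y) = [13.13, 6.44, 4.07, 14.88, 10.45]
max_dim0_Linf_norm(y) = 5.8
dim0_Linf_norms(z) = [2.42, 2.67, 2.18, 2.62, 2.12]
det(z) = -0.14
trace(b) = -1.78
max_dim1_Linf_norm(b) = 1.18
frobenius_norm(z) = 7.50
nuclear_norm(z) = 14.80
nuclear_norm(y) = 22.52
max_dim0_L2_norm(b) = 2.08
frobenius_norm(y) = 12.54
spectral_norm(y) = 9.58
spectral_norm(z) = 4.45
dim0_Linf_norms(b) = [0.64, 1.05, 1.18, 0.95, 0.73]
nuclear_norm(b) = 6.34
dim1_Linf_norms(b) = [1.05, 1.18, 1.05, 1.05, 0.91]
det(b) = -0.31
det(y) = 1.35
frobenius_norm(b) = 3.43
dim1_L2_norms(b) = [1.56, 1.55, 1.77, 1.32, 1.43]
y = z @ b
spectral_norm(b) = 2.44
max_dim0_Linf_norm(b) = 1.18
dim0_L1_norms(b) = [1.4, 4.5, 2.97, 3.26, 2.85]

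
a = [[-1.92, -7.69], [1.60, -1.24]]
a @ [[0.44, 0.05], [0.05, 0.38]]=[[-1.23, -3.02], [0.64, -0.39]]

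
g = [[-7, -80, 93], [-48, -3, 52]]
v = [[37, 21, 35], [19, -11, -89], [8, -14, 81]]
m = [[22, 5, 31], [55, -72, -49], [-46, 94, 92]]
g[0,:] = [-7, -80, 93]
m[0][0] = 22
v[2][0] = 8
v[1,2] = -89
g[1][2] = 52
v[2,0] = 8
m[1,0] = 55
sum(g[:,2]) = 145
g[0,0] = -7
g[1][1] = -3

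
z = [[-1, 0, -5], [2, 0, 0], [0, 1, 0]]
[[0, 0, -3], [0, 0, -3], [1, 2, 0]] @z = [[0, -3, 0], [0, -3, 0], [3, 0, -5]]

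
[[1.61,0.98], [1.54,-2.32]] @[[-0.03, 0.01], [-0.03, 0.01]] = [[-0.08, 0.03], [0.02, -0.01]]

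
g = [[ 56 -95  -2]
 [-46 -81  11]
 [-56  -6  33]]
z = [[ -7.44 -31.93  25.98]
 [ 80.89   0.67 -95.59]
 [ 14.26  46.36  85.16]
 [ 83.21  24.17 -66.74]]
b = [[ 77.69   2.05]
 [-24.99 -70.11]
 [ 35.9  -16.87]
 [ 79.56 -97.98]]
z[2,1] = 46.36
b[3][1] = -97.98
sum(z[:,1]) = 39.27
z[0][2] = 25.98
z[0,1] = -31.93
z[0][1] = -31.93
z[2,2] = 85.16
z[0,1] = -31.93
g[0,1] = -95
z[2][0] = 14.26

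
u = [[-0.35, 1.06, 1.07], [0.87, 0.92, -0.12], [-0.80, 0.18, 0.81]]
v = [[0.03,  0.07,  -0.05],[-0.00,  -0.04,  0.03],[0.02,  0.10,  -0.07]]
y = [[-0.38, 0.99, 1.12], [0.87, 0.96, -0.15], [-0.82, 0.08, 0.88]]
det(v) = -0.00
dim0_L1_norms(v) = [0.05, 0.21, 0.15]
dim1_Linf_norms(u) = [1.07, 0.92, 0.81]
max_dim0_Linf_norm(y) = 1.12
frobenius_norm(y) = 2.35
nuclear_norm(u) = 3.26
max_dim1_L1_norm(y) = 2.49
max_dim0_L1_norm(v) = 0.21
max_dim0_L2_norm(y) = 1.43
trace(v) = -0.08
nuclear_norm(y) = 3.31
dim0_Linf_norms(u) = [0.87, 1.06, 1.07]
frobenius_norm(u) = 2.31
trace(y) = 1.46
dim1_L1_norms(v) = [0.15, 0.07, 0.19]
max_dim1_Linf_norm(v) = 0.1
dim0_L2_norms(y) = [1.25, 1.38, 1.43]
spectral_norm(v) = 0.16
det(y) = -0.00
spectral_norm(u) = 1.82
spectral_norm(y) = 1.84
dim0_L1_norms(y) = [2.07, 2.03, 2.15]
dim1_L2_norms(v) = [0.09, 0.05, 0.12]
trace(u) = 1.38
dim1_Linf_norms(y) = [1.12, 0.96, 0.88]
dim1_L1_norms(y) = [2.49, 1.98, 1.78]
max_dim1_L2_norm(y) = 1.54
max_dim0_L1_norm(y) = 2.15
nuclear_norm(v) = 0.18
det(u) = 0.04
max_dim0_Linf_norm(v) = 0.1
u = y + v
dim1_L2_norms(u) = [1.55, 1.27, 1.15]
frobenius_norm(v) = 0.16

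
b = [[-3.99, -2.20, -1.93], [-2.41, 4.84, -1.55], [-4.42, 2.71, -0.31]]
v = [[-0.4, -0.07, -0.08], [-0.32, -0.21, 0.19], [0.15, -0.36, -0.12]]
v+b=[[-4.39,  -2.27,  -2.01],[-2.73,  4.63,  -1.36],[-4.27,  2.35,  -0.43]]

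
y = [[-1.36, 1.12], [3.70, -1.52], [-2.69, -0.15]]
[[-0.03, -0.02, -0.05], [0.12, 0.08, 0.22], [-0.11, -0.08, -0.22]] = y @ [[0.04,0.03,0.08], [0.02,0.02,0.05]]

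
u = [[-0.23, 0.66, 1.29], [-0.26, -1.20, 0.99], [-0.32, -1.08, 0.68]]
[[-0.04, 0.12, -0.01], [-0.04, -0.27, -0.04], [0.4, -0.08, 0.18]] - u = [[0.19, -0.54, -1.30], [0.22, 0.93, -1.03], [0.72, 1.00, -0.50]]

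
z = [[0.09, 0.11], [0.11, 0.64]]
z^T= [[0.09, 0.11], [0.11, 0.64]]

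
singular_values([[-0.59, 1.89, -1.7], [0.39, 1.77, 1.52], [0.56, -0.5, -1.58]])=[2.8, 2.64, 0.81]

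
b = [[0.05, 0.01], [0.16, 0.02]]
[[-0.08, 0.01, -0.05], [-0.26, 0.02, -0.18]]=b @[[-1.55, 0.05, -1.27], [-0.64, 0.61, 1.07]]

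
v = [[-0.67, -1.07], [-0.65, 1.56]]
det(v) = -1.741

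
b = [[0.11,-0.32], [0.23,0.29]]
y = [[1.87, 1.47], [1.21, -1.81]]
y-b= [[1.76, 1.79], [0.98, -2.10]]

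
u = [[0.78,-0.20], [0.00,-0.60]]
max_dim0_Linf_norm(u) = 0.78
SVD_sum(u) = [[0.69, -0.37], [0.25, -0.13]] + [[0.09,0.17], [-0.25,-0.47]]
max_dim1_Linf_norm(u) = 0.78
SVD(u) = [[0.94, -0.34], [0.34, 0.94]] @ diag([0.8317449610128715, 0.5626724800713973]) @ [[0.88, -0.47], [-0.47, -0.88]]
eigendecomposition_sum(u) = [[0.78, -0.11],  [0.00, 0.00]] + [[-0.0, -0.09], [-0.0, -0.6]]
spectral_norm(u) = 0.83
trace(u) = 0.18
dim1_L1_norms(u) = [0.98, 0.6]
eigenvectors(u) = [[1.0, 0.14],[0.0, 0.99]]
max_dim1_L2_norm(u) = 0.81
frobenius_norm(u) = 1.00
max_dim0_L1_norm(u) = 0.8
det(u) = -0.47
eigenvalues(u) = [0.78, -0.6]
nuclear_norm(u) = 1.39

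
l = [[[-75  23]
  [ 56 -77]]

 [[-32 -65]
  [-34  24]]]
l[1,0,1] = -65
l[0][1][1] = -77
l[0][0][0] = -75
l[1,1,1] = 24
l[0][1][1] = -77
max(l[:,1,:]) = 56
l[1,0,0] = -32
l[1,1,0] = -34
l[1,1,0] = -34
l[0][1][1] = -77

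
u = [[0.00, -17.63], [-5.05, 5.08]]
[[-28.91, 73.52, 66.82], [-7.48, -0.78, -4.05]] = u@[[3.13, -4.04, -3.01],  [1.64, -4.17, -3.79]]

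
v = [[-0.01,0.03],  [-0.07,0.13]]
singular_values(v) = [0.15, 0.01]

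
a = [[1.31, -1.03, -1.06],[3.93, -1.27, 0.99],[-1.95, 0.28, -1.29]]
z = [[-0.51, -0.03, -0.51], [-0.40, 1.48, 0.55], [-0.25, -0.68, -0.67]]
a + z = [[0.8, -1.06, -1.57], [3.53, 0.21, 1.54], [-2.2, -0.40, -1.96]]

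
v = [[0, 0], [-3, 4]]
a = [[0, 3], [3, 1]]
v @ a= [[0, 0], [12, -5]]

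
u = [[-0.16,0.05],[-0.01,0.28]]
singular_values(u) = [0.29, 0.15]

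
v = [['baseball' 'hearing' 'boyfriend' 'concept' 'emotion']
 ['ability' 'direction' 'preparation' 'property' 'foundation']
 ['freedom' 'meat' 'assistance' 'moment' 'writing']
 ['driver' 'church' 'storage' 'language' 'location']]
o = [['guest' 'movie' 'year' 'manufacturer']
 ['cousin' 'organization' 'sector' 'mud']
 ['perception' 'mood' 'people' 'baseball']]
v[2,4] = 'writing'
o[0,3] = 'manufacturer'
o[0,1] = 'movie'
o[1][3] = 'mud'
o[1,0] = 'cousin'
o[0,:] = ['guest', 'movie', 'year', 'manufacturer']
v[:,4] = ['emotion', 'foundation', 'writing', 'location']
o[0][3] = 'manufacturer'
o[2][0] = 'perception'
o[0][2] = 'year'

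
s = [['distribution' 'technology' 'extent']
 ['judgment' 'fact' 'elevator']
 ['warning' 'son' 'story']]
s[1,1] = 'fact'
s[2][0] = 'warning'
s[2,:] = ['warning', 'son', 'story']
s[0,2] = 'extent'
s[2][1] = 'son'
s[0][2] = 'extent'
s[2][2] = 'story'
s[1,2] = 'elevator'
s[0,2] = 'extent'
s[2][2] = 'story'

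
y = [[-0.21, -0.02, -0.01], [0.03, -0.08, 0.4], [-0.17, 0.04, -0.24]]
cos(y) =[[0.98, -0.0, 0.00], [0.04, 0.99, 0.06], [-0.04, 0.00, 0.96]]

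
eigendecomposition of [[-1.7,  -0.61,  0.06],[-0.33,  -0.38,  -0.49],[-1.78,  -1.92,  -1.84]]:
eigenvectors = [[0.11, 0.45, 0.29], [0.24, -0.25, -0.8], [0.97, -0.86, 0.53]]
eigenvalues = [-2.51, -1.47, 0.07]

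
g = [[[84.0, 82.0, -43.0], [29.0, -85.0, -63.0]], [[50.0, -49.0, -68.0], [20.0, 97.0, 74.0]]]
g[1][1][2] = 74.0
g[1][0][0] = 50.0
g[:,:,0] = [[84.0, 29.0], [50.0, 20.0]]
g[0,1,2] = -63.0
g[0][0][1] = 82.0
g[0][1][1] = -85.0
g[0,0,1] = 82.0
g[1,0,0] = 50.0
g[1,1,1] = 97.0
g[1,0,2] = -68.0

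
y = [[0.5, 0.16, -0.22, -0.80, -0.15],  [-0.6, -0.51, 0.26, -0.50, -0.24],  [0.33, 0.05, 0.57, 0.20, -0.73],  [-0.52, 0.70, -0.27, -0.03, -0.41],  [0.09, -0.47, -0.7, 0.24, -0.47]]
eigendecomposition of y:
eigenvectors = [[(0.03+0.58j), 0.03-0.58j, 0.37+0.14j, (0.37-0.14j), (0.13+0j)], [(0.14-0.12j), (0.14+0.12j), (-0.13+0.57j), -0.13-0.57j, (0.51+0j)], [0.60+0.00j, 0.60-0.00j, -0.02-0.29j, -0.02+0.29j, 0.31+0.00j], [-0.39j, 0.39j, 0.59+0.00j, 0.59-0.00j, (0.12+0j)], [(-0.33+0.04j), (-0.33-0.04j), (-0.06-0.28j), -0.06+0.28j, 0.78+0.00j]]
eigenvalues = [(0.99+0.13j), (0.99-0.13j), (-0.46+0.88j), (-0.46-0.88j), (-1+0j)]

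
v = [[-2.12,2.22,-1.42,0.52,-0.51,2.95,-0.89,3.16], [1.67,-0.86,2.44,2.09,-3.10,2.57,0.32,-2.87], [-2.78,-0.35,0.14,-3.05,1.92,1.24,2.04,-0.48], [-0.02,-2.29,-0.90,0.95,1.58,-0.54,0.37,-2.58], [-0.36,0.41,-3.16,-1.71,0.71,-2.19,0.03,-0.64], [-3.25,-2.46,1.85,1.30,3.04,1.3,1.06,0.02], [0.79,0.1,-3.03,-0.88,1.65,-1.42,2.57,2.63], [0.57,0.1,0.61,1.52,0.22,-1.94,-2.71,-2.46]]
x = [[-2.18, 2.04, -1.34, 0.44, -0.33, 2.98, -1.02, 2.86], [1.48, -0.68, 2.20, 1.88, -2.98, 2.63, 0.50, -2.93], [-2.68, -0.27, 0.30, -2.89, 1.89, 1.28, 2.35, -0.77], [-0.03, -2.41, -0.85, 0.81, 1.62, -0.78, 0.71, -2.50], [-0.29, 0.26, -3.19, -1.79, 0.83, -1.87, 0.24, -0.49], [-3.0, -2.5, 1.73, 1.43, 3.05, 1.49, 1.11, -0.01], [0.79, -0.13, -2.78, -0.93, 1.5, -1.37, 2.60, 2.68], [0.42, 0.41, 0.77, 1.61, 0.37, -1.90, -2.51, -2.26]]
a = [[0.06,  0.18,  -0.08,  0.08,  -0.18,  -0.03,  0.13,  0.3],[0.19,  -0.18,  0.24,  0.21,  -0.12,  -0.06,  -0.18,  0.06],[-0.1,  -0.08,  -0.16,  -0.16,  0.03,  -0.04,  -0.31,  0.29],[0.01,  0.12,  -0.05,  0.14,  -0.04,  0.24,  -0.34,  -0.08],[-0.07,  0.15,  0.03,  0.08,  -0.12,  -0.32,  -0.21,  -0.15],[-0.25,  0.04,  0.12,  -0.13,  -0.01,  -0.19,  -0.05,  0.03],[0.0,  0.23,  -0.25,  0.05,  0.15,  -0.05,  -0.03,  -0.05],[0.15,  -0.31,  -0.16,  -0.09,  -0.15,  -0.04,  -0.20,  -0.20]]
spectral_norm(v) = 8.85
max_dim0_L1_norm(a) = 1.45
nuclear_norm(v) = 34.66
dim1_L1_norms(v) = [13.79, 15.92, 12.0, 9.23, 9.21, 14.28, 13.07, 10.13]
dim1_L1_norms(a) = [1.04, 1.24, 1.17, 1.02, 1.13, 0.82, 0.81, 1.3]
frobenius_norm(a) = 1.28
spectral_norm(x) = 8.44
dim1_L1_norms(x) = [13.19, 15.28, 12.43, 9.71, 8.96, 14.32, 12.78, 10.25]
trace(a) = -0.68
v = x + a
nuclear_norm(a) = 3.26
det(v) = 6710.78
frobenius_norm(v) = 14.66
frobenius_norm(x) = 14.35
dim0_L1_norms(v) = [11.56, 8.79, 13.55, 12.02, 12.73, 14.15, 9.99, 14.84]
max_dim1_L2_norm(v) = 6.2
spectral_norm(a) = 0.65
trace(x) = 0.91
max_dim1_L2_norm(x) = 5.97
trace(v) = 0.23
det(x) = 4486.22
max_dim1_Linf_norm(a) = 0.34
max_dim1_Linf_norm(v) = 3.25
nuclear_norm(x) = 34.11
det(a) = 0.00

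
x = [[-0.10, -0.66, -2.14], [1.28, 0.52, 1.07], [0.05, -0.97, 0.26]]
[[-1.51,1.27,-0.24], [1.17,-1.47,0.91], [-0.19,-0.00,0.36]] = x @ [[0.28, -0.65, 0.69], [0.37, -0.17, -0.29], [0.58, -0.51, 0.17]]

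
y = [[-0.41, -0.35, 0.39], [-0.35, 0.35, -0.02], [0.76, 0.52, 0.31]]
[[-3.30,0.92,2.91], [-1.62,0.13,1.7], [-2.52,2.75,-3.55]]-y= [[-2.89,  1.27,  2.52], [-1.27,  -0.22,  1.72], [-3.28,  2.23,  -3.86]]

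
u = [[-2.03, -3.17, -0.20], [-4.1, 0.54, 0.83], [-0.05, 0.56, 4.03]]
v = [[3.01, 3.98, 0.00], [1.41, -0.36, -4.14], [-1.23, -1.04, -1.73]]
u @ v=[[-10.33, -6.73, 13.47],  [-12.6, -17.38, -3.67],  [-4.32, -4.59, -9.29]]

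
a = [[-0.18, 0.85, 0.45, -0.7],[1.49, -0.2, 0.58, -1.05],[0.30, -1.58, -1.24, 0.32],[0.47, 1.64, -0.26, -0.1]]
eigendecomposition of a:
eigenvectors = [[-0.10-0.36j,-0.10+0.36j,-0.29+0.00j,0.05+0.00j], [-0.10-0.50j,(-0.1+0.5j),(0.08+0j),-0.10+0.00j], [(0.19+0.26j),0.19-0.26j,0.93+0.00j,(0.87+0j)], [-0.70+0.00j,-0.70-0.00j,(0.2+0j),0.48+0.00j]]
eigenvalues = [(0.27+1.5j), (0.27-1.5j), (-1.39+0j), (-0.86+0j)]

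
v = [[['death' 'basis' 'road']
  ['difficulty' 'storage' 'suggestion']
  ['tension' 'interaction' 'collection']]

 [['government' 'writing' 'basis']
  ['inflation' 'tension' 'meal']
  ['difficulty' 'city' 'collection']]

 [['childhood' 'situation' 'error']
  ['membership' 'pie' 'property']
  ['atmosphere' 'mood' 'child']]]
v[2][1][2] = 'property'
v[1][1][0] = 'inflation'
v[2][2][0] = 'atmosphere'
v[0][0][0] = 'death'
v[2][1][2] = 'property'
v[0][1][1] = 'storage'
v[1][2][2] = 'collection'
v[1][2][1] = 'city'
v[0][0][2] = 'road'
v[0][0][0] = 'death'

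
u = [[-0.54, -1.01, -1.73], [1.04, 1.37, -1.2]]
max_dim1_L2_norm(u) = 2.1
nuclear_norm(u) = 4.17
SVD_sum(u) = [[0.31,0.31,-1.14], [0.44,0.44,-1.62]] + [[-0.85, -1.32, -0.59], [0.6, 0.93, 0.42]]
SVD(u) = [[0.58, 0.82], [0.82, -0.58]] @ diag([2.1190627402053805, 2.0524797448630916]) @ [[0.25, 0.25, -0.93], [-0.51, -0.79, -0.35]]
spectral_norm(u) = 2.12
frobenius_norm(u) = 2.95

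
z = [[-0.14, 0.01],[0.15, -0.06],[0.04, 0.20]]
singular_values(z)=[0.21, 0.2]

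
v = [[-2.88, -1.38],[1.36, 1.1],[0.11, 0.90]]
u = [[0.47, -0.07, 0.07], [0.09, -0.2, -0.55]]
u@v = [[-1.44, -0.66], [-0.59, -0.84]]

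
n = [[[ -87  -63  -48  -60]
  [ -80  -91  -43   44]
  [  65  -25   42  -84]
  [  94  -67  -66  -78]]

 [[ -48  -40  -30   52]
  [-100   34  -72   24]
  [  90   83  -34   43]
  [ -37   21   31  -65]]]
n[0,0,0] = -87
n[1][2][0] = 90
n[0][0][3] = -60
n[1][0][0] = -48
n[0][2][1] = -25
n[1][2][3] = 43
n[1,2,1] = 83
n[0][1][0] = -80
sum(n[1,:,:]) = -48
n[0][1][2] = -43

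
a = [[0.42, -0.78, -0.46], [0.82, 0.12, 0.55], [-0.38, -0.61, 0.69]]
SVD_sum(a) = [[-0.08, -0.77, -0.38], [0.04, 0.38, 0.19], [-0.03, -0.24, -0.12]] + [[0.39,0.07,-0.23],[0.37,0.07,-0.22],[-0.65,-0.12,0.39]] + [[0.11, -0.09, 0.15], [0.41, -0.33, 0.58], [0.30, -0.24, 0.42]]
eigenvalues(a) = [(0.12+0.99j), (0.12-0.99j), (1+0j)]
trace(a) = 1.23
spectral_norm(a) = 1.00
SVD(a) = [[0.86, -0.46, -0.21], [-0.43, -0.44, -0.79], [0.27, 0.77, -0.57]] @ diag([0.9985553210920892, 0.9981598732455874, 0.9924032134979353]) @ [[-0.09, -0.89, -0.44], [-0.85, -0.16, 0.51], [-0.52, 0.42, -0.74]]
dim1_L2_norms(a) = [1.0, 0.99, 1.0]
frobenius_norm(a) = 1.73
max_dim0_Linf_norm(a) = 0.82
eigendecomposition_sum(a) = [[0.04+0.32j, -0.40+0.04j, (0.01+0.24j)], [0.40-0.06j, 0.06+0.49j, (0.29-0.02j)], [0.05+0.23j, -0.29+0.05j, 0.02+0.17j]] + [[0.04-0.32j, -0.40-0.04j, 0.01-0.24j], [(0.4+0.06j), 0.06-0.49j, (0.29+0.02j)], [(0.05-0.23j), (-0.29-0.05j), 0.02-0.17j]] + [[0.34+0.00j, 0.02+0.00j, -0.47-0.00j], [0.02+0.00j, 0j, -0.03-0.00j], [(-0.47-0j), -0.03-0.00j, 0.65+0.00j]]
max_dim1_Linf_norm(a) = 0.82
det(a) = 0.99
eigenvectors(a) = [[-0.02+0.57j, -0.02-0.57j, (-0.59+0j)],[(0.71+0j), 0.71-0.00j, -0.04+0.00j],[(0.02+0.42j), 0.02-0.42j, (0.81+0j)]]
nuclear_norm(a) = 2.99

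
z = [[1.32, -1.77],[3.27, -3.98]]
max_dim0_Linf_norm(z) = 3.98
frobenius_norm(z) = 5.60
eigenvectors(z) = [[0.75,  0.43], [0.66,  0.9]]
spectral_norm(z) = 5.60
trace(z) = -2.66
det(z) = 0.53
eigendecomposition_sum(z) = [[-0.37, 0.17], [-0.32, 0.15]] + [[1.69, -1.94], [3.59, -4.13]]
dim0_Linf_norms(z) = [3.27, 3.98]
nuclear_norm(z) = 5.70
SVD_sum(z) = [[1.39, -1.71], [3.24, -4.00]] + [[-0.07, -0.06], [0.03, 0.02]]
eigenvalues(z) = [-0.22, -2.44]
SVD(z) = [[-0.39, -0.92],[-0.92, 0.39]] @ diag([5.603526411970749, 0.09535067040258453]) @ [[-0.63, 0.78],  [0.78, 0.63]]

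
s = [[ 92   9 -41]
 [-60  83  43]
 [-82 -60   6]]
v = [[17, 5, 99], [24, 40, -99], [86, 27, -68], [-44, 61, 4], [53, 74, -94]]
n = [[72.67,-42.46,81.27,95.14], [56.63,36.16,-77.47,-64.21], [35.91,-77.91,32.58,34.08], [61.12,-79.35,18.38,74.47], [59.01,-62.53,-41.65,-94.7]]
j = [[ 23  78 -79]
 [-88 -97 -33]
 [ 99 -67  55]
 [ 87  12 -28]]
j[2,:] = [99, -67, 55]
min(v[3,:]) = -44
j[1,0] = -88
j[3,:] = [87, 12, -28]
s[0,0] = 92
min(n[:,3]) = -94.7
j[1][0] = -88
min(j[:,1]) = -97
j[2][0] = 99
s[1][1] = 83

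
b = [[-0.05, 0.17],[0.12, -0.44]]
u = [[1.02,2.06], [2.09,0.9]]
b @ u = [[0.30, 0.05], [-0.80, -0.15]]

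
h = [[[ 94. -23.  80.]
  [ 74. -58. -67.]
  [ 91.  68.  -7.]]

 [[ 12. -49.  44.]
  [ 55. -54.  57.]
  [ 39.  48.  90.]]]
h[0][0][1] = -23.0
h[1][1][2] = 57.0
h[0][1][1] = -58.0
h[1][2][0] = 39.0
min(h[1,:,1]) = -54.0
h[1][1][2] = 57.0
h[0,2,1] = 68.0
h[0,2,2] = -7.0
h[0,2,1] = 68.0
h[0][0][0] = 94.0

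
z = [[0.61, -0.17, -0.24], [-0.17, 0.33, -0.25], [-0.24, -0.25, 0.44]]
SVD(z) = [[-0.81,0.41,0.42], [-0.02,-0.74,0.67], [0.59,0.54,0.61]] @ diag([0.7797174503370761, 0.6038443600355302, 0.003561810372606184]) @ [[-0.81,-0.02,0.59], [0.41,-0.74,0.54], [-0.42,-0.67,-0.61]]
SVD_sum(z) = [[0.51, 0.01, -0.37], [0.01, 0.0, -0.01], [-0.37, -0.01, 0.27]] + [[0.1, -0.18, 0.13], [-0.18, 0.33, -0.24], [0.13, -0.24, 0.17]] + [[-0.0, -0.0, -0.0],  [-0.00, -0.00, -0.00],  [-0.0, -0.0, -0.00]]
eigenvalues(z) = [-0.0, 0.78, 0.6]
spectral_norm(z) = 0.78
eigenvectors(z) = [[0.42, 0.81, 0.41], [0.67, 0.02, -0.74], [0.61, -0.59, 0.54]]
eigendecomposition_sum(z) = [[-0.00, -0.00, -0.00],  [-0.00, -0.0, -0.00],  [-0.00, -0.00, -0.0]] + [[0.51, 0.01, -0.37], [0.01, 0.00, -0.01], [-0.37, -0.01, 0.27]] + [[0.10, -0.18, 0.13], [-0.18, 0.33, -0.24], [0.13, -0.24, 0.17]]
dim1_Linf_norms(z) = [0.61, 0.33, 0.44]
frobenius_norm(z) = 0.99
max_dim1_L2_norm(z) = 0.68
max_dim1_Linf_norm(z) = 0.61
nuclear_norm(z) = 1.39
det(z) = -0.00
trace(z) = 1.38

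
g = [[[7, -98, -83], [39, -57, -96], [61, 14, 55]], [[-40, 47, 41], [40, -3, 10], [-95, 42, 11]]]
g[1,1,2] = 10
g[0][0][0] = 7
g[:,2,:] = [[61, 14, 55], [-95, 42, 11]]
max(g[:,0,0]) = 7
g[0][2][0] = 61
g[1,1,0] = 40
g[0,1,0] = 39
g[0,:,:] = [[7, -98, -83], [39, -57, -96], [61, 14, 55]]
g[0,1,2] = -96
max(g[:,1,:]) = 40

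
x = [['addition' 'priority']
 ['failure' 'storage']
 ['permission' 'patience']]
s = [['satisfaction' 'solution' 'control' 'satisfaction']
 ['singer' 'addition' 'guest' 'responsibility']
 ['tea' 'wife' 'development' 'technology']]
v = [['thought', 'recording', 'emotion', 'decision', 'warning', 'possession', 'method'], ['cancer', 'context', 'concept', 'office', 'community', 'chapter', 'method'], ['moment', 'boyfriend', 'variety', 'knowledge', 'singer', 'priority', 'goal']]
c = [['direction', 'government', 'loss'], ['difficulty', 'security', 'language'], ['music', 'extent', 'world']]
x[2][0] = 'permission'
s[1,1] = 'addition'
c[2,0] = 'music'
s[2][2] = 'development'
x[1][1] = 'storage'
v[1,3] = 'office'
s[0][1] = 'solution'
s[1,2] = 'guest'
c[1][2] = 'language'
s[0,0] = 'satisfaction'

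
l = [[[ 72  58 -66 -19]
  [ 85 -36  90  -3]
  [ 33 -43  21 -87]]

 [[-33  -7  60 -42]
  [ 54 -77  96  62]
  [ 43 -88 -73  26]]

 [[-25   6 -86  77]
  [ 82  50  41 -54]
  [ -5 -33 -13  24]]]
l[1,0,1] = -7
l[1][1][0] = 54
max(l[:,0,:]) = 77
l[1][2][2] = -73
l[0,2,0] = 33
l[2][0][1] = 6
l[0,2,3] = -87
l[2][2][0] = -5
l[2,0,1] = 6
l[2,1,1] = 50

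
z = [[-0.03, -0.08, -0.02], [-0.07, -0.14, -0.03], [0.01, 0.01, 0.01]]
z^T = [[-0.03, -0.07, 0.01], [-0.08, -0.14, 0.01], [-0.02, -0.03, 0.01]]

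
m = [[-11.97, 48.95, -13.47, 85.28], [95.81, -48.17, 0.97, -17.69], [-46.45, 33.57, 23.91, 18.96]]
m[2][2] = 23.91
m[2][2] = 23.91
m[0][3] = 85.28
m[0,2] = -13.47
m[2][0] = -46.45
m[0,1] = 48.95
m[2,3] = 18.96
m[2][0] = -46.45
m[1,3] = -17.69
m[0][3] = 85.28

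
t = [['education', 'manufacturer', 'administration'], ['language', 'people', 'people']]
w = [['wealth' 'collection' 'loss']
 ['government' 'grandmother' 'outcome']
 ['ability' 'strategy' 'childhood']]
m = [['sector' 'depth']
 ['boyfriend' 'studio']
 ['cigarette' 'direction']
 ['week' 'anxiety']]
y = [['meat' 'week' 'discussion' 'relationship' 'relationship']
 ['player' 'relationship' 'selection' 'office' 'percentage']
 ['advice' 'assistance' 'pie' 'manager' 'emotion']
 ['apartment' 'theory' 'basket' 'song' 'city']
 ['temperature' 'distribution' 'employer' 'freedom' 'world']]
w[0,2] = 'loss'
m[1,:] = ['boyfriend', 'studio']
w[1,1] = 'grandmother'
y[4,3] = 'freedom'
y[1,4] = 'percentage'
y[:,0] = ['meat', 'player', 'advice', 'apartment', 'temperature']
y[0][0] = 'meat'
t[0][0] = 'education'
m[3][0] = 'week'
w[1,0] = 'government'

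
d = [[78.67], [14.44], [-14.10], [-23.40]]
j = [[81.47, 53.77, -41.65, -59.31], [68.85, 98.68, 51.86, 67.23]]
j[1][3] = 67.23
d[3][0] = -23.4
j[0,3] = -59.31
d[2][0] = -14.1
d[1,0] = 14.44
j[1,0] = 68.85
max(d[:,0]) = 78.67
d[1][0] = 14.44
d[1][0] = 14.44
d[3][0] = -23.4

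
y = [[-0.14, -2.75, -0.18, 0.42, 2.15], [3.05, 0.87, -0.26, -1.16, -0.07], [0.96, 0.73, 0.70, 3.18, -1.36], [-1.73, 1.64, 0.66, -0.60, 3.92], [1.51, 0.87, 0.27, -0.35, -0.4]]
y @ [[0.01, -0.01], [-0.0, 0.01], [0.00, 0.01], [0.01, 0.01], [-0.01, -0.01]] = [[-0.02, -0.05],[0.02, -0.04],[0.06, 0.05],[-0.06, -0.00],[0.02, -0.00]]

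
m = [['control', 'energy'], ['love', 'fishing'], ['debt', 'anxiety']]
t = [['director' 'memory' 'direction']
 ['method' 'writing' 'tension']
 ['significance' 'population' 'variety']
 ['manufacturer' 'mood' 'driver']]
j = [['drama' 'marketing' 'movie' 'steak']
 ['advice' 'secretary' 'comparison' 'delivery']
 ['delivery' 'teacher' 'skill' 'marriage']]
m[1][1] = 'fishing'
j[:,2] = ['movie', 'comparison', 'skill']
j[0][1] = 'marketing'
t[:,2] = ['direction', 'tension', 'variety', 'driver']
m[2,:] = ['debt', 'anxiety']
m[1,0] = 'love'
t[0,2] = 'direction'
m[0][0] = 'control'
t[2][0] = 'significance'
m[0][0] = 'control'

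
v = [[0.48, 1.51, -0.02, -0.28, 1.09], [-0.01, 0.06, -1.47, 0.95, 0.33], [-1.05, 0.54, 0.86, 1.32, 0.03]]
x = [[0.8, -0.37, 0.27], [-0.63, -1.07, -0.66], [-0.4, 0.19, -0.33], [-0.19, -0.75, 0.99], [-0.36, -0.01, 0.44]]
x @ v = [[0.1, 1.33, 0.76, -0.22, 0.76], [0.4, -1.37, 1.02, -1.71, -1.06], [0.15, -0.77, -0.56, -0.14, -0.38], [-1.12, 0.20, 1.96, 0.65, -0.42], [-0.63, -0.31, 0.40, 0.67, -0.38]]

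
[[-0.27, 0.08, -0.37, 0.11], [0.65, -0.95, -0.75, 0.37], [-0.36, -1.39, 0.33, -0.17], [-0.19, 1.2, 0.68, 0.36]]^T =[[-0.27, 0.65, -0.36, -0.19], [0.08, -0.95, -1.39, 1.2], [-0.37, -0.75, 0.33, 0.68], [0.11, 0.37, -0.17, 0.36]]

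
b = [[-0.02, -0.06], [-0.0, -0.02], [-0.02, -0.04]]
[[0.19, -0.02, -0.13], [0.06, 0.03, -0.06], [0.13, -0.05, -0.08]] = b@[[-0.06,5.64,-1.96],  [-3.20,-1.59,2.87]]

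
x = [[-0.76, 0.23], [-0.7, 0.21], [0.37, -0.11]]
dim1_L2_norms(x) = [0.79, 0.73, 0.39]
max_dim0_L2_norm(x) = 1.1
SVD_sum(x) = [[-0.76, 0.23], [-0.70, 0.21], [0.37, -0.11]] + [[0.00, 0.00], [-0.00, -0.00], [0.0, 0.0]]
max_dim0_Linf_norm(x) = 0.76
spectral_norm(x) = 1.15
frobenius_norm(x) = 1.15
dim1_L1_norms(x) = [0.99, 0.91, 0.48]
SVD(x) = [[-0.69,0.64], [-0.64,-0.34], [0.34,0.69]] @ diag([1.1461223416531674, 0.0018915505440203501]) @ [[0.96, -0.29], [0.29, 0.96]]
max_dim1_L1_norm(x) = 0.99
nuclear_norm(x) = 1.15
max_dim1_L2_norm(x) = 0.79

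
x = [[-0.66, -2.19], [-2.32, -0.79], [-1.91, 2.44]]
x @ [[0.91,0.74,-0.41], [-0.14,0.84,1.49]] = [[-0.29,  -2.33,  -2.99], [-2.00,  -2.38,  -0.23], [-2.08,  0.64,  4.42]]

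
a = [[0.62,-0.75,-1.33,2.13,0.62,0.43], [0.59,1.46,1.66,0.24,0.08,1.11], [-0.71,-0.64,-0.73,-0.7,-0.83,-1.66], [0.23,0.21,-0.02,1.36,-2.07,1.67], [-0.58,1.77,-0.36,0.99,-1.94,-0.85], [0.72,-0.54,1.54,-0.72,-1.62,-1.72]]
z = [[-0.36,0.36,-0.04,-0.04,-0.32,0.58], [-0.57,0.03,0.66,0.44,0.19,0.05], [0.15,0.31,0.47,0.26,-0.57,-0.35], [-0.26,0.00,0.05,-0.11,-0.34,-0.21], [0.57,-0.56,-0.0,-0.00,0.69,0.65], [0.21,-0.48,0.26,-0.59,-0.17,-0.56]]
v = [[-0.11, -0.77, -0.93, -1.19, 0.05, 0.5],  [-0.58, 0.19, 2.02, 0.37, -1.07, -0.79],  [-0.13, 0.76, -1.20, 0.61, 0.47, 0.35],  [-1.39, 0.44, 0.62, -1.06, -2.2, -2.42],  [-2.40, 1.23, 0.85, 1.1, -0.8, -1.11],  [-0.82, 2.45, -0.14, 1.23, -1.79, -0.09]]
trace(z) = 0.16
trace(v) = -3.07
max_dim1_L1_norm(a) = 6.86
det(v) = -0.56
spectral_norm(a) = 4.01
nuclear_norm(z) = 4.95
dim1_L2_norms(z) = [0.84, 1.0, 0.92, 0.49, 1.24, 1.02]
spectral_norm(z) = 1.50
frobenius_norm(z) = 2.32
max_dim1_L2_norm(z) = 1.24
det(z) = 0.07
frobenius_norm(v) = 7.01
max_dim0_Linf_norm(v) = 2.45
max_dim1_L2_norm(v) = 3.79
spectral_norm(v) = 5.49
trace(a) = -0.95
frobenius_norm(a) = 6.86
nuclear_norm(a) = 14.62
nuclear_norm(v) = 13.43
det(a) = -8.59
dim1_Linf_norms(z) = [0.58, 0.66, 0.57, 0.34, 0.69, 0.59]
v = a @ z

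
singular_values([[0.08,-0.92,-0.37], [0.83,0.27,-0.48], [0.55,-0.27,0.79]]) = [1.0, 1.0, 0.99]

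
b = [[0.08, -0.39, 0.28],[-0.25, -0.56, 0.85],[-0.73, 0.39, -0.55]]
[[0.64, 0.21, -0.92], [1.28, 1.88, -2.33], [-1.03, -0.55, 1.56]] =b @ [[0.20, -0.70, -0.04],[-0.91, 1.41, 0.74],[0.97, 2.93, -2.26]]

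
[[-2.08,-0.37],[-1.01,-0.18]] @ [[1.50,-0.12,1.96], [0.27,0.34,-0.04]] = [[-3.22, 0.12, -4.06], [-1.56, 0.06, -1.97]]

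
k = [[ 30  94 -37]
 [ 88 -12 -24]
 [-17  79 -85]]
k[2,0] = -17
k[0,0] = 30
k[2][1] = 79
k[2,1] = 79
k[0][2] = -37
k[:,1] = [94, -12, 79]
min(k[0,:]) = -37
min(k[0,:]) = -37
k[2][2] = -85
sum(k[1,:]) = 52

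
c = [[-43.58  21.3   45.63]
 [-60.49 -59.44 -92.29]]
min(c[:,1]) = -59.44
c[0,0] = -43.58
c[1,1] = -59.44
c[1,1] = -59.44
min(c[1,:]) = -92.29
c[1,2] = -92.29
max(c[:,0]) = -43.58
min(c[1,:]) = -92.29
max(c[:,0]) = -43.58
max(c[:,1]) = 21.3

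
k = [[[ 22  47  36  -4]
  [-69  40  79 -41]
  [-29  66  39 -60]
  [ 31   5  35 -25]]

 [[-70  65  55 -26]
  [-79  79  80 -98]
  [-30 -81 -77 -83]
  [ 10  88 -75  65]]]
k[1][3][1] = 88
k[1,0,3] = -26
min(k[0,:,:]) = -69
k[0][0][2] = 36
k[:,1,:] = [[-69, 40, 79, -41], [-79, 79, 80, -98]]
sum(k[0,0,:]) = 101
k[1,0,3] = -26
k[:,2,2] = [39, -77]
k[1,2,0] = -30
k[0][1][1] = 40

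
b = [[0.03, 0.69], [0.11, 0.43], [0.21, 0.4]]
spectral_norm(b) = 0.92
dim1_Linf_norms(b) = [0.69, 0.43, 0.4]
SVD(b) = [[0.74, -0.60], [0.48, 0.16], [0.47, 0.78]] @ diag([0.9220269479884655, 0.16723129845538767]) @ [[0.19, 0.98], [0.98, -0.19]]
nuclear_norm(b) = 1.09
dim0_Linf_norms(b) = [0.21, 0.69]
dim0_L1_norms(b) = [0.35, 1.52]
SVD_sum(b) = [[0.13, 0.67],[0.08, 0.44],[0.08, 0.42]] + [[-0.1, 0.02], [0.03, -0.01], [0.13, -0.02]]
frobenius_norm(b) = 0.94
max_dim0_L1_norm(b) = 1.52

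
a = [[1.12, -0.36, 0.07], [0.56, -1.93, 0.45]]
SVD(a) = [[-0.37, -0.93], [-0.93, 0.37]] @ diag([2.186563067237155, 0.921326192504286]) @ [[-0.43, 0.88, -0.20], [-0.9, -0.41, 0.11]]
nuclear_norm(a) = 3.11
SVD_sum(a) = [[0.35,-0.71,0.16],[0.87,-1.79,0.41]] + [[0.77, 0.35, -0.09], [-0.31, -0.14, 0.04]]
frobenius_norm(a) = 2.37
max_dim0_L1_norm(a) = 2.29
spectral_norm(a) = 2.19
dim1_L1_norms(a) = [1.55, 2.94]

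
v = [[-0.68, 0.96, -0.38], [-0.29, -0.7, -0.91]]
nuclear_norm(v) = 2.42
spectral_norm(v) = 1.27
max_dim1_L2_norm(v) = 1.24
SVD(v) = [[-0.85, 0.53], [0.53, 0.85]] @ diag([1.2684264838808863, 1.149649622706663]) @ [[0.33,  -0.93,  -0.13], [-0.53,  -0.07,  -0.85]]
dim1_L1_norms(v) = [2.02, 1.9]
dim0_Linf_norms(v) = [0.68, 0.96, 0.91]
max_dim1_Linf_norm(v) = 0.96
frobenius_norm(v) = 1.71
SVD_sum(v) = [[-0.36, 1.01, 0.14], [0.22, -0.63, -0.08]] + [[-0.32, -0.05, -0.52],[-0.51, -0.07, -0.83]]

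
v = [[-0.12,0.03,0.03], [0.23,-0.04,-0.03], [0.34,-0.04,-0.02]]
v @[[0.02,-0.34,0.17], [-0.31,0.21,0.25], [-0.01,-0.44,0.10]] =[[-0.01, 0.03, -0.01], [0.02, -0.07, 0.03], [0.02, -0.12, 0.05]]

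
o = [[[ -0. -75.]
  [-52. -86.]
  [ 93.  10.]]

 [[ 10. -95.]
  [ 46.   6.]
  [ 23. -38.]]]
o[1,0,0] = 10.0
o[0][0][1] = -75.0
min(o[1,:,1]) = -95.0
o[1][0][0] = 10.0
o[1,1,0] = 46.0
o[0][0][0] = -0.0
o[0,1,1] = -86.0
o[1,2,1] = -38.0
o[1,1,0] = 46.0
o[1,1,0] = 46.0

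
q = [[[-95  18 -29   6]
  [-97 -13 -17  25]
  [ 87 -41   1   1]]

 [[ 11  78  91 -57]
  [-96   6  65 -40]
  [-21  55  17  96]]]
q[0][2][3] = 1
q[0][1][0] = -97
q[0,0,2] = -29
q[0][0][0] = -95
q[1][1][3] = -40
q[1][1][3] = -40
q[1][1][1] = 6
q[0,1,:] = [-97, -13, -17, 25]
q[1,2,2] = 17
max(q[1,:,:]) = 96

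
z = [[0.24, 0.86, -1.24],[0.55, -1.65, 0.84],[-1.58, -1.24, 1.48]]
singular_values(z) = [3.14, 1.51, 0.4]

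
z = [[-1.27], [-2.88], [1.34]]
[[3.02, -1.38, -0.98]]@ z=[[-1.17]]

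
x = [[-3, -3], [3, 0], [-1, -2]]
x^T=[[-3, 3, -1], [-3, 0, -2]]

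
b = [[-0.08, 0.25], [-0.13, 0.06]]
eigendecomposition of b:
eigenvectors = [[0.81+0.00j, 0.81-0.00j], [0.23+0.54j, 0.23-0.54j]]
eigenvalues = [(-0.01+0.17j), (-0.01-0.17j)]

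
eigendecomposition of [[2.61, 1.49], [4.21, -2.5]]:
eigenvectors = [[0.82,-0.24],[0.57,0.97]]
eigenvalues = [3.63, -3.52]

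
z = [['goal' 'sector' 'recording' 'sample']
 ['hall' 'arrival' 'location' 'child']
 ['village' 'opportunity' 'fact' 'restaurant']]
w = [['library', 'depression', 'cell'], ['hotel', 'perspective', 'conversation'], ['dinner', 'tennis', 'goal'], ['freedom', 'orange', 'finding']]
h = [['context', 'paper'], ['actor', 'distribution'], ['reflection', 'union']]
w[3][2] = 'finding'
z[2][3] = 'restaurant'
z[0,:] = ['goal', 'sector', 'recording', 'sample']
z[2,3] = 'restaurant'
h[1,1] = 'distribution'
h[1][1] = 'distribution'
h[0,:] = ['context', 'paper']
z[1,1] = 'arrival'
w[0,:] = ['library', 'depression', 'cell']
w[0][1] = 'depression'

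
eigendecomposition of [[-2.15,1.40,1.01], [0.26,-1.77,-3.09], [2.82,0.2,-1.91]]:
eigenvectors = [[(0.57+0j), (0.08-0.38j), (0.08+0.38j)],[-0.63+0.00j, 0.76+0.00j, 0.76-0.00j],[(-0.54+0j), (-0.28-0.45j), -0.28+0.45j]]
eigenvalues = [(-4.65+0j), (-0.59+1.7j), (-0.59-1.7j)]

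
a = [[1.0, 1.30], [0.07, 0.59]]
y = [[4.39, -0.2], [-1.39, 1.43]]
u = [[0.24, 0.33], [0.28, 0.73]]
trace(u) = 0.97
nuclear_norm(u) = 0.97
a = y @ u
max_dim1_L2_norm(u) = 0.78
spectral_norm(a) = 1.72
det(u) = 0.08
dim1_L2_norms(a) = [1.64, 0.59]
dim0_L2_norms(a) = [1.0, 1.43]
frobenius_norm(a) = 1.74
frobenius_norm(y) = 4.83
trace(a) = 1.59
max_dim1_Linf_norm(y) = 4.39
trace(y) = 5.82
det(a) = 0.50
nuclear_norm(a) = 2.01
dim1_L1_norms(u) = [0.57, 1.01]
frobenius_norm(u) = 0.88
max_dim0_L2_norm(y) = 4.6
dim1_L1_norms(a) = [2.3, 0.66]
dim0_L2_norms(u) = [0.37, 0.8]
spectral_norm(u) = 0.88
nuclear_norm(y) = 5.94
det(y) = 6.00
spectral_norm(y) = 4.65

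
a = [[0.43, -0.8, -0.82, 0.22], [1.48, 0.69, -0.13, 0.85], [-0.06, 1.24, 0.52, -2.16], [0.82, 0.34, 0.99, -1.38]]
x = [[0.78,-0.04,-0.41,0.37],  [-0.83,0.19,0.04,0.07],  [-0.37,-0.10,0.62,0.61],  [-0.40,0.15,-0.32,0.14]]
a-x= [[-0.35,-0.76,-0.41,-0.15], [2.31,0.5,-0.17,0.78], [0.31,1.34,-0.1,-2.77], [1.22,0.19,1.31,-1.52]]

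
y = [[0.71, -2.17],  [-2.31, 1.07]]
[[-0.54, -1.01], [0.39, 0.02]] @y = [[1.95, 0.09], [0.23, -0.82]]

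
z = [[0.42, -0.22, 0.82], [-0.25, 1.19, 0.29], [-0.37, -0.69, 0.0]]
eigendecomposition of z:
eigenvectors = [[(-0.74+0j), (-0.74-0j), 0.51+0.00j], [-0.24+0.02j, -0.24-0.02j, -0.81+0.00j], [0.15-0.61j, (0.15+0.61j), 0.30+0.00j]]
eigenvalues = [(0.18+0.68j), (0.18-0.68j), (1.24+0j)]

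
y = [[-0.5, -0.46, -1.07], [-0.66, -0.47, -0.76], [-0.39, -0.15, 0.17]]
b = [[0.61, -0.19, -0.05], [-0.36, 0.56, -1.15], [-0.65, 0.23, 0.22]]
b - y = [[1.11, 0.27, 1.02], [0.30, 1.03, -0.39], [-0.26, 0.38, 0.05]]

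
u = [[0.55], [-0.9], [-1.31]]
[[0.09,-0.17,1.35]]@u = [[-1.57]]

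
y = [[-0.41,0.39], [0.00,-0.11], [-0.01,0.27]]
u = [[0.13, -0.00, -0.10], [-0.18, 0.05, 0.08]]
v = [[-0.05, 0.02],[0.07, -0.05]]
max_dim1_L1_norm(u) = 0.31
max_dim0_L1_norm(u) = 0.31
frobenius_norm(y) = 0.64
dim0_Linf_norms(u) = [0.18, 0.05, 0.1]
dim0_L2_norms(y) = [0.41, 0.49]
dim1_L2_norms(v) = [0.05, 0.09]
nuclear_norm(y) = 0.80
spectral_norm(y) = 0.61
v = u @ y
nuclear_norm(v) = 0.11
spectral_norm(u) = 0.26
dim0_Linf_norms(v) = [0.07, 0.05]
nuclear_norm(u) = 0.30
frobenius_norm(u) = 0.26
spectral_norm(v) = 0.10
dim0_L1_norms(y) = [0.42, 0.77]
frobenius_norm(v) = 0.10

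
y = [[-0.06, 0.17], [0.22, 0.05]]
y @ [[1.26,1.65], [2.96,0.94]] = [[0.43, 0.06], [0.43, 0.41]]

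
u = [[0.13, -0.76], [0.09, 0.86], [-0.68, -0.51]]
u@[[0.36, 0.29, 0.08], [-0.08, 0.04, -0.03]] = [[0.11,0.01,0.03], [-0.04,0.06,-0.02], [-0.2,-0.22,-0.04]]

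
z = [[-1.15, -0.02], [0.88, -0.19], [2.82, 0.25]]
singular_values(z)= [3.18, 0.26]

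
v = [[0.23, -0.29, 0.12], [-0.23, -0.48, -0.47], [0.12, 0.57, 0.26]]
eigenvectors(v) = [[-0.97+0.00j, (0.49+0.08j), 0.49-0.08j],[0.21+0.00j, 0.38-0.34j, 0.38+0.34j],[(0.14+0j), -0.71+0.00j, (-0.71-0j)]]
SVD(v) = [[0.13, -0.91, 0.40],[0.73, 0.35, 0.58],[-0.67, 0.22, 0.71]] @ diag([0.9452537513000314, 0.406671935678884, 0.06011058462873307]) @ [[-0.23, -0.81, -0.53], [-0.65, 0.54, -0.54], [0.72, 0.22, -0.65]]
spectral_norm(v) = 0.95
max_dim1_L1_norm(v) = 1.18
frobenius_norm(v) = 1.03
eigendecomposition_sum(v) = [[0.33+0.00j,(0.08-0j),(0.27+0j)], [(-0.07+0j),(-0.02+0j),-0.06+0.00j], [-0.05+0.00j,(-0.01+0j),(-0.04+0j)]] + [[(-0.05-0.06j), (-0.18-0.14j), -0.07-0.20j], [-0.08+0.00j, (-0.23+0.05j), (-0.21-0.07j)], [(0.08+0.07j), 0.29+0.16j, (0.15+0.26j)]] + [[(-0.05+0.06j), (-0.18+0.14j), (-0.07+0.2j)], [(-0.08-0j), (-0.23-0.05j), -0.21+0.07j], [(0.08-0.07j), (0.29-0.16j), 0.15-0.26j]]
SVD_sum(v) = [[-0.03,-0.1,-0.06], [-0.16,-0.57,-0.37], [0.15,0.51,0.34]] + [[0.24, -0.20, 0.2],[-0.09, 0.08, -0.08],[-0.06, 0.05, -0.05]] + [[0.02, 0.01, -0.02], [0.03, 0.01, -0.02], [0.03, 0.01, -0.03]]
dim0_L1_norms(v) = [0.58, 1.34, 0.85]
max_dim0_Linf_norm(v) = 0.57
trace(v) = 0.01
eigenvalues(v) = [(0.27+0j), (-0.13+0.26j), (-0.13-0.26j)]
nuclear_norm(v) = 1.41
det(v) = 0.02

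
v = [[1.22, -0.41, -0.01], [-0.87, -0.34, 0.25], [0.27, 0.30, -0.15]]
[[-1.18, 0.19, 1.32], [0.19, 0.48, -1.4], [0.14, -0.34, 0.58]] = v @ [[-0.61, -0.01, 1.56], [1.05, -0.52, 1.39], [0.07, 1.18, 1.72]]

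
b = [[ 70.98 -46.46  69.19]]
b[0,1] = -46.46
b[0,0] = 70.98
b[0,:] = [70.98, -46.46, 69.19]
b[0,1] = -46.46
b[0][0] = 70.98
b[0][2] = 69.19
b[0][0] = 70.98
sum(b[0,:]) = 93.71000000000001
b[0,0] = 70.98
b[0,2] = 69.19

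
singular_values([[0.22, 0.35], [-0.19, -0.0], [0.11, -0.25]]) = [0.46, 0.27]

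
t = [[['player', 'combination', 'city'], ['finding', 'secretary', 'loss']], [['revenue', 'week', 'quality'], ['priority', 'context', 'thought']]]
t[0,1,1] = 'secretary'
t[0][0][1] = 'combination'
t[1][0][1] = 'week'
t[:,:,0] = [['player', 'finding'], ['revenue', 'priority']]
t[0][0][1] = 'combination'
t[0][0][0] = 'player'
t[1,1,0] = 'priority'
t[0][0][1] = 'combination'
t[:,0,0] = ['player', 'revenue']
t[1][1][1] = 'context'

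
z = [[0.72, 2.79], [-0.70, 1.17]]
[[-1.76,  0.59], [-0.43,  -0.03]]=z@ [[-0.31, 0.28], [-0.55, 0.14]]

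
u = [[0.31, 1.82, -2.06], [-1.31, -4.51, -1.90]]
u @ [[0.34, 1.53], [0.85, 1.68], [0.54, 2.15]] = [[0.54, -0.9], [-5.30, -13.67]]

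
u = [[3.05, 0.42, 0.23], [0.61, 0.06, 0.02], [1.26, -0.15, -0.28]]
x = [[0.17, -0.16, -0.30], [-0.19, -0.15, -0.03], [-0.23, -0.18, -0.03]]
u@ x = [[0.39, -0.59, -0.93], [0.09, -0.11, -0.19], [0.31, -0.13, -0.37]]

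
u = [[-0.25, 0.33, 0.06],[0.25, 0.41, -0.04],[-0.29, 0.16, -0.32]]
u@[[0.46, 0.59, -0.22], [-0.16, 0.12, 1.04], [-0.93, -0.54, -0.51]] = [[-0.22, -0.14, 0.37], [0.09, 0.22, 0.39], [0.14, 0.02, 0.39]]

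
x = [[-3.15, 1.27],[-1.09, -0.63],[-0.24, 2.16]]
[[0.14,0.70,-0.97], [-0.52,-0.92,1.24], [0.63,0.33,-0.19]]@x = [[-0.97, -2.36], [2.34, 2.60], [-2.3, 0.18]]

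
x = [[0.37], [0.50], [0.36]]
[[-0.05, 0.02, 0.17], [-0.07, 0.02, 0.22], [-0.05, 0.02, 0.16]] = x @ [[-0.14, 0.05, 0.45]]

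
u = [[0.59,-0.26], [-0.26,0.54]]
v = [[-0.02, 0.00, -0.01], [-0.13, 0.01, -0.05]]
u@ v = [[0.02, -0.0, 0.01], [-0.06, 0.01, -0.02]]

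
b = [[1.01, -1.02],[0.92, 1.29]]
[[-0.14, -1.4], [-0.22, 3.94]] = b @ [[-0.18, 0.99], [-0.04, 2.35]]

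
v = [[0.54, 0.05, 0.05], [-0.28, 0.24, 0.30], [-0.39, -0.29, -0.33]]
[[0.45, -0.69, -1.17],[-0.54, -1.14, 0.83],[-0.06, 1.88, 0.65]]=v@[[0.89, -0.81, -2.21], [1.44, -2.49, -0.83], [-2.13, -2.55, 1.38]]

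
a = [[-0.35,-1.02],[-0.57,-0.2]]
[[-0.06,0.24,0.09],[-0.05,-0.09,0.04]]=a@[[0.08, 0.27, -0.04], [0.03, -0.33, -0.07]]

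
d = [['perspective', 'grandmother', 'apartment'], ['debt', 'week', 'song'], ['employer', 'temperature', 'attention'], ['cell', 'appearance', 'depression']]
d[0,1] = 'grandmother'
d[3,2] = 'depression'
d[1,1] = 'week'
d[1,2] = 'song'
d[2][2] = 'attention'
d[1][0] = 'debt'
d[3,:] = ['cell', 'appearance', 'depression']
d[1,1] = 'week'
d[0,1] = 'grandmother'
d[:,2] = ['apartment', 'song', 'attention', 'depression']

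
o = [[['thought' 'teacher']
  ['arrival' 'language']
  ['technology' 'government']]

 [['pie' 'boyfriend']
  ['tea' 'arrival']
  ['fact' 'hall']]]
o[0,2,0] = 'technology'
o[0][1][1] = 'language'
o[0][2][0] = 'technology'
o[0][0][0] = 'thought'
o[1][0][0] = 'pie'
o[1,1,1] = 'arrival'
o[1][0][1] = 'boyfriend'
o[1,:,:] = [['pie', 'boyfriend'], ['tea', 'arrival'], ['fact', 'hall']]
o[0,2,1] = 'government'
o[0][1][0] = 'arrival'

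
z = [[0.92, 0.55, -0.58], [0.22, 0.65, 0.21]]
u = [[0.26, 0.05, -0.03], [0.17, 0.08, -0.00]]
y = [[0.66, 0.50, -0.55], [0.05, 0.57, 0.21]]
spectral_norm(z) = 1.29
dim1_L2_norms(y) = [0.99, 0.61]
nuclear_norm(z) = 1.87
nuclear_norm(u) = 0.37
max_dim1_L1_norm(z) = 2.05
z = u + y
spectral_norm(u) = 0.32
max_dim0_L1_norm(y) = 1.07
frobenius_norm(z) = 1.41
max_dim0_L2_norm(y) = 0.76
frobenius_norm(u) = 0.33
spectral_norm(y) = 1.02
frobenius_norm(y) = 1.17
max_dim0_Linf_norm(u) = 0.26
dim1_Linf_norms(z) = [0.92, 0.65]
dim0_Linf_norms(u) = [0.26, 0.08, 0.03]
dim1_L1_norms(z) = [2.05, 1.08]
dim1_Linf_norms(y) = [0.66, 0.57]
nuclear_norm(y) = 1.58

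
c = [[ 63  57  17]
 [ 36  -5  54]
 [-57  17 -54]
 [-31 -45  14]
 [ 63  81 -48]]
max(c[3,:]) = 14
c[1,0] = 36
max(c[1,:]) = 54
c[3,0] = -31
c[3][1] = -45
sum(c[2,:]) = -94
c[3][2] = 14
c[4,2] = -48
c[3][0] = -31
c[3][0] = -31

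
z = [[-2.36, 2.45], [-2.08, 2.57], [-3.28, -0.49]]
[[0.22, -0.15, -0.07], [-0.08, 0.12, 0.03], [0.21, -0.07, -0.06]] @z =[[0.02, 0.19], [-0.16, 0.10], [-0.15, 0.36]]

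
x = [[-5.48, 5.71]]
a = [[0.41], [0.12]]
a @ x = [[-2.25, 2.34], [-0.66, 0.69]]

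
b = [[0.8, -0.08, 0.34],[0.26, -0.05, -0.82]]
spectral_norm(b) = 0.91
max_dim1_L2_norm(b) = 0.87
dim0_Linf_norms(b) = [0.8, 0.08, 0.82]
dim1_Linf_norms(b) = [0.8, 0.82]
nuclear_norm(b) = 1.73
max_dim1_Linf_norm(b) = 0.82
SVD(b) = [[-0.76, 0.65], [0.65, 0.76]] @ diag([0.9054047690652559, 0.8274915130403999]) @ [[-0.48, 0.03, -0.88], [0.87, -0.11, -0.48]]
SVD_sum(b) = [[0.33, -0.02, 0.60], [-0.28, 0.02, -0.52]] + [[0.47, -0.06, -0.26], [0.54, -0.07, -0.30]]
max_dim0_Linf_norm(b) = 0.82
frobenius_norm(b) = 1.23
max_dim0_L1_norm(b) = 1.16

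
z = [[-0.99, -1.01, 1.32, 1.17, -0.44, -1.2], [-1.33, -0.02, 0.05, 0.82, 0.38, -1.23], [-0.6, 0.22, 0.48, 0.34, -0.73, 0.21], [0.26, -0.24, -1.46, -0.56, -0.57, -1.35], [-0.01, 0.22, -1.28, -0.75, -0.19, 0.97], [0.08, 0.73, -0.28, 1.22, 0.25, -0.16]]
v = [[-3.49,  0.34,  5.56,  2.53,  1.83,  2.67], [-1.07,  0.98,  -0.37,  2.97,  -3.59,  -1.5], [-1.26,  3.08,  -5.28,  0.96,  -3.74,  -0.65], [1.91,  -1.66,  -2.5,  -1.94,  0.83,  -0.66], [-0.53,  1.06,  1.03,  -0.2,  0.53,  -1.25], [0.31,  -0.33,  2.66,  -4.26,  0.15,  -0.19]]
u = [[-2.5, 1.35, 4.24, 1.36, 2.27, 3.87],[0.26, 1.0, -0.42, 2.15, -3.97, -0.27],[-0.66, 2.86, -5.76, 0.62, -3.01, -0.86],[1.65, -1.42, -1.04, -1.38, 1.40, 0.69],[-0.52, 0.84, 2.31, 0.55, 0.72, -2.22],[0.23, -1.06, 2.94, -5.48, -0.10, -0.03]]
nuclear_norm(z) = 9.95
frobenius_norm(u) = 13.56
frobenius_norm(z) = 4.72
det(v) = -882.70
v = z + u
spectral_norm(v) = 10.01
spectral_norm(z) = 3.47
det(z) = 6.65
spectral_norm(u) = 9.80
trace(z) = -1.44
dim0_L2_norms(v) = [4.35, 3.81, 8.56, 6.17, 5.59, 3.44]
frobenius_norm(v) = 13.71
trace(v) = -9.39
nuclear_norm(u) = 28.21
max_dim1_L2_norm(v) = 7.75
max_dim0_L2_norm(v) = 8.56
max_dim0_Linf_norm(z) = 1.46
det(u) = 1967.94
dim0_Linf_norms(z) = [1.33, 1.01, 1.46, 1.22, 0.73, 1.35]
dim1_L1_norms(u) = [15.59, 8.07, 13.77, 7.58, 7.16, 9.84]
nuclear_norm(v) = 26.86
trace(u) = -7.95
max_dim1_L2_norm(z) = 2.6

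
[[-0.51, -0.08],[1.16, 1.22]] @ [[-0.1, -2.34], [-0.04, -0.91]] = [[0.05, 1.27], [-0.16, -3.82]]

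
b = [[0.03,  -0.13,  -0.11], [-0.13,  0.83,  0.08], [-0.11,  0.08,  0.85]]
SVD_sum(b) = [[0.03, -0.11, -0.12], [-0.11, 0.42, 0.46], [-0.12, 0.46, 0.50]] + [[0.00,-0.02,0.01], [-0.02,0.41,-0.38], [0.01,-0.38,0.35]] + [[-0.00, -0.0, -0.0], [-0.00, -0.0, -0.0], [-0.0, -0.00, -0.0]]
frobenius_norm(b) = 1.22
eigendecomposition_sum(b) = [[-0.00, -0.00, -0.00], [-0.00, -0.00, -0.0], [-0.00, -0.00, -0.0]] + [[0.03,-0.11,-0.12],  [-0.11,0.42,0.46],  [-0.12,0.46,0.50]] + [[0.00, -0.02, 0.01], [-0.02, 0.41, -0.38], [0.01, -0.38, 0.35]]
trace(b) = 1.71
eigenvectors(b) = [[-0.98, -0.18, 0.03],[-0.14, 0.67, -0.73],[-0.11, 0.72, 0.68]]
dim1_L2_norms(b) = [0.17, 0.84, 0.86]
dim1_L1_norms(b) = [0.27, 1.04, 1.04]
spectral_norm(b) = 0.95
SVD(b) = [[-0.18, 0.03, 0.98], [0.67, -0.73, 0.14], [0.72, 0.68, 0.11]] @ diag([0.9515379877038679, 0.7600479870643093, 0.0015859747681772243]) @ [[-0.18, 0.67, 0.72], [0.03, -0.73, 0.68], [-0.98, -0.14, -0.11]]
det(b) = -0.00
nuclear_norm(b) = 1.71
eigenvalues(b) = [-0.0, 0.95, 0.76]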